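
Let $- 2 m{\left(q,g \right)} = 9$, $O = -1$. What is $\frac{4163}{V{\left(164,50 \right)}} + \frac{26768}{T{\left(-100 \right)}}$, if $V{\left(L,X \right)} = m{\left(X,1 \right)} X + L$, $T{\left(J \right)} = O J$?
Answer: $\frac{304137}{1525} \approx 199.43$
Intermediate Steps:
$m{\left(q,g \right)} = - \frac{9}{2}$ ($m{\left(q,g \right)} = \left(- \frac{1}{2}\right) 9 = - \frac{9}{2}$)
$T{\left(J \right)} = - J$
$V{\left(L,X \right)} = L - \frac{9 X}{2}$ ($V{\left(L,X \right)} = - \frac{9 X}{2} + L = L - \frac{9 X}{2}$)
$\frac{4163}{V{\left(164,50 \right)}} + \frac{26768}{T{\left(-100 \right)}} = \frac{4163}{164 - 225} + \frac{26768}{\left(-1\right) \left(-100\right)} = \frac{4163}{164 - 225} + \frac{26768}{100} = \frac{4163}{-61} + 26768 \cdot \frac{1}{100} = 4163 \left(- \frac{1}{61}\right) + \frac{6692}{25} = - \frac{4163}{61} + \frac{6692}{25} = \frac{304137}{1525}$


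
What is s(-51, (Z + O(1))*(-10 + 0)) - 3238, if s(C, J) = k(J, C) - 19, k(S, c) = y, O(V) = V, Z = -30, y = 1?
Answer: -3256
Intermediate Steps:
k(S, c) = 1
s(C, J) = -18 (s(C, J) = 1 - 19 = -18)
s(-51, (Z + O(1))*(-10 + 0)) - 3238 = -18 - 3238 = -3256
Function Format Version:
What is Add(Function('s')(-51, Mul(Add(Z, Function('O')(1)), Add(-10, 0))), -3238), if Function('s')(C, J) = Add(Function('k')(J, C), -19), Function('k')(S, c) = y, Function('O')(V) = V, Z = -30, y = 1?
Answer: -3256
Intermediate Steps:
Function('k')(S, c) = 1
Function('s')(C, J) = -18 (Function('s')(C, J) = Add(1, -19) = -18)
Add(Function('s')(-51, Mul(Add(Z, Function('O')(1)), Add(-10, 0))), -3238) = Add(-18, -3238) = -3256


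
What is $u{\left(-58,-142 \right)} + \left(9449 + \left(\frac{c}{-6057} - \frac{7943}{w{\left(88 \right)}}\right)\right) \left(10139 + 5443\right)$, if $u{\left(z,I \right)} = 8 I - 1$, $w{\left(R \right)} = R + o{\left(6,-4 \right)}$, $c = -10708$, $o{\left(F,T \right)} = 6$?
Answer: $\frac{294661034890}{2019} \approx 1.4594 \cdot 10^{8}$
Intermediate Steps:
$w{\left(R \right)} = 6 + R$ ($w{\left(R \right)} = R + 6 = 6 + R$)
$u{\left(z,I \right)} = -1 + 8 I$
$u{\left(-58,-142 \right)} + \left(9449 + \left(\frac{c}{-6057} - \frac{7943}{w{\left(88 \right)}}\right)\right) \left(10139 + 5443\right) = \left(-1 + 8 \left(-142\right)\right) + \left(9449 - \left(- \frac{10708}{6057} + \frac{7943}{6 + 88}\right)\right) \left(10139 + 5443\right) = \left(-1 - 1136\right) + \left(9449 - \left(- \frac{10708}{6057} + \frac{7943}{94}\right)\right) 15582 = -1137 + \left(9449 + \left(\frac{10708}{6057} - \frac{169}{2}\right)\right) 15582 = -1137 + \left(9449 - \frac{1002217}{12114}\right) 15582 = -1137 + \frac{113462969}{12114} \cdot 15582 = -1137 + \frac{294663330493}{2019} = \frac{294661034890}{2019}$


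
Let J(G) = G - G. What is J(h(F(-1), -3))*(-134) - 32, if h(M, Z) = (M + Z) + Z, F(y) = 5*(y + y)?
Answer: -32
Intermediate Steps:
F(y) = 10*y (F(y) = 5*(2*y) = 10*y)
h(M, Z) = M + 2*Z
J(G) = 0
J(h(F(-1), -3))*(-134) - 32 = 0*(-134) - 32 = 0 - 32 = -32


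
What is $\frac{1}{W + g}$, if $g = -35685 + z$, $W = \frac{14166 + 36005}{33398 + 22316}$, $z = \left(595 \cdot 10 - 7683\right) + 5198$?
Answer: $- \frac{55714}{1795054909} \approx -3.1037 \cdot 10^{-5}$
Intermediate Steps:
$z = 3465$ ($z = \left(5950 - 7683\right) + 5198 = -1733 + 5198 = 3465$)
$W = \frac{50171}{55714} \approx 0.90051$
$g = -32220$ ($g = -35685 + 3465 = -32220$)
$\frac{1}{W + g} = \frac{1}{\frac{50171}{55714} - 32220} = \frac{1}{- \frac{1795054909}{55714}} = - \frac{55714}{1795054909}$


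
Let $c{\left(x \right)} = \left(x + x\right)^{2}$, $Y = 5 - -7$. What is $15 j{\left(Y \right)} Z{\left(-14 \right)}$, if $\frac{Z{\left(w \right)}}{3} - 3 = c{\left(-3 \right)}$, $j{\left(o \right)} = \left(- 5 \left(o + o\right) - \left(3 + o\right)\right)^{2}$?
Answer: $31984875$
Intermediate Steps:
$Y = 12$ ($Y = 5 + 7 = 12$)
$j{\left(o \right)} = \left(-3 - 11 o\right)^{2}$ ($j{\left(o \right)} = \left(- 5 \cdot 2 o - \left(3 + o\right)\right)^{2} = \left(- 10 o - \left(3 + o\right)\right)^{2} = \left(-3 - 11 o\right)^{2}$)
$c{\left(x \right)} = 4 x^{2}$ ($c{\left(x \right)} = \left(2 x\right)^{2} = 4 x^{2}$)
$Z{\left(w \right)} = 117$ ($Z{\left(w \right)} = 9 + 3 \cdot 4 \left(-3\right)^{2} = 9 + 3 \cdot 4 \cdot 9 = 9 + 3 \cdot 36 = 9 + 108 = 117$)
$15 j{\left(Y \right)} Z{\left(-14 \right)} = 15 \left(3 + 11 \cdot 12\right)^{2} \cdot 117 = 15 \left(3 + 132\right)^{2} \cdot 117 = 15 \cdot 135^{2} \cdot 117 = 15 \cdot 18225 \cdot 117 = 273375 \cdot 117 = 31984875$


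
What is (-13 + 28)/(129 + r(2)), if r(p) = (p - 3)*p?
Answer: 15/127 ≈ 0.11811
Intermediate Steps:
r(p) = p*(-3 + p) (r(p) = (-3 + p)*p = p*(-3 + p))
(-13 + 28)/(129 + r(2)) = (-13 + 28)/(129 + 2*(-3 + 2)) = 15/(129 + 2*(-1)) = 15/(129 - 2) = 15/127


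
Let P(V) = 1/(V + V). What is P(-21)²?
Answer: 1/1764 ≈ 0.00056689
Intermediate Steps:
P(V) = 1/(2*V)
P(-21)² = ((½)/(-21))² = ((½)*(-1/21))² = (-1/42)² = 1/1764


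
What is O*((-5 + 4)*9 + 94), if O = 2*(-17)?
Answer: -2890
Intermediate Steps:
O = -34
O*((-5 + 4)*9 + 94) = -34*((-5 + 4)*9 + 94) = -34*(-1*9 + 94) = -34*(-9 + 94) = -34*85 = -2890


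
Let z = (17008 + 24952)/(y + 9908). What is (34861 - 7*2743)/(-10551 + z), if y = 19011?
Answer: -452871540/305082409 ≈ -1.4844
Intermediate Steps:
z = 41960/28919 (z = (17008 + 24952)/(19011 + 9908) = 41960/28919 ≈ 1.4509)
(34861 - 7*2743)/(-10551 + z) = (34861 - 7*2743)/(-10551 + 41960/28919) = (34861 - 19201)/(-305082409/28919) = 15660*(-28919/305082409) = -452871540/305082409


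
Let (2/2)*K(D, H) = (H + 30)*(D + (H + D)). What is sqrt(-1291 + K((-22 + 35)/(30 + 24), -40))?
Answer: 19*I*sqrt(201)/9 ≈ 29.93*I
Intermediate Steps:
K(D, H) = (30 + H)*(H + 2*D) (K(D, H) = (H + 30)*(D + (H + D)) = (30 + H)*(D + (D + H)) = (30 + H)*(H + 2*D))
sqrt(-1291 + K((-22 + 35)/(30 + 24), -40)) = sqrt(-1291 + ((-40)**2 + 30*(-40) + 60*((-22 + 35)/(30 + 24)) + 2*((-22 + 35)/(30 + 24))*(-40))) = sqrt(-1291 + (1600 - 1200 + 60*(13/54) + 2*(13/54)*(-40))) = sqrt(-1291 + (1600 - 1200 + 130/9 - 520/27)) = sqrt(-1291 + 10670/27) = sqrt(-24187/27) = 19*I*sqrt(201)/9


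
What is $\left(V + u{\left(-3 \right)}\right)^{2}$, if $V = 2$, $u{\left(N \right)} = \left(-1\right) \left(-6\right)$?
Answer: $64$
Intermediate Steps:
$u{\left(N \right)} = 6$
$\left(V + u{\left(-3 \right)}\right)^{2} = \left(2 + 6\right)^{2} = 8^{2} = 64$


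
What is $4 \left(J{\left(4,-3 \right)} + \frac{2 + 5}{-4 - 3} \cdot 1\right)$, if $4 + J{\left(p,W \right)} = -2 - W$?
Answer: $-16$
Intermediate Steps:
$J{\left(p,W \right)} = -6 - W$ ($J{\left(p,W \right)} = -4 - \left(2 + W\right) = -6 - W$)
$4 \left(J{\left(4,-3 \right)} + \frac{2 + 5}{-4 - 3} \cdot 1\right) = 4 \left(\left(-6 - -3\right) + \frac{2 + 5}{-4 - 3} \cdot 1\right) = 4 \left(\left(-6 + 3\right) + \frac{7}{-7} \cdot 1\right) = 4 \left(-3 + 7 \left(- \frac{1}{7}\right) 1\right) = 4 \left(-3 - 1\right) = 4 \left(-4\right) = -16$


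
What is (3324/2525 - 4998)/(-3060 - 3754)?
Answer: 6308313/8602675 ≈ 0.73330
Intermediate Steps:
(3324/2525 - 4998)/(-3060 - 3754) = (3324*(1/2525) - 4998)/(-6814) = (3324/2525 - 4998)*(-1/6814) = -12616626/2525*(-1/6814) = 6308313/8602675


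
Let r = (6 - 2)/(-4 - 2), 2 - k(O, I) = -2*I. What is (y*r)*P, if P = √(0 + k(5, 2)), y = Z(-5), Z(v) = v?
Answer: 10*√6/3 ≈ 8.1650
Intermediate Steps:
k(O, I) = 2 + 2*I (k(O, I) = 2 - (-2)*I = 2 + 2*I)
y = -5
P = √6 (P = √(0 + (2 + 2*2)) = √(0 + (2 + 4)) = √(0 + 6) = √6 ≈ 2.4495)
r = -⅔ (r = 4/(-6) = 4*(-⅙) = -⅔ ≈ -0.66667)
(y*r)*P = (-5*(-⅔))*√6 = 10*√6/3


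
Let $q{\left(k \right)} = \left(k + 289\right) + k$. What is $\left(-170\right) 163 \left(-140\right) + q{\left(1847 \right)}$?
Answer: $3883383$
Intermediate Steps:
$q{\left(k \right)} = 289 + 2 k$ ($q{\left(k \right)} = \left(289 + k\right) + k = 289 + 2 k$)
$\left(-170\right) 163 \left(-140\right) + q{\left(1847 \right)} = \left(-170\right) 163 \left(-140\right) + \left(289 + 2 \cdot 1847\right) = \left(-27710\right) \left(-140\right) + \left(289 + 3694\right) = 3879400 + 3983 = 3883383$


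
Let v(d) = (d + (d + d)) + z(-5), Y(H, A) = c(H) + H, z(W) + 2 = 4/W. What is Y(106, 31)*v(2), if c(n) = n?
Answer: 3392/5 ≈ 678.40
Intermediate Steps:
z(W) = -2 + 4/W
Y(H, A) = 2*H (Y(H, A) = H + H = 2*H)
v(d) = -14/5 + 3*d (v(d) = (d + (d + d)) + (-2 + 4/(-5)) = (d + 2*d) + (-2 + 4*(-⅕)) = 3*d + (-2 - ⅘) = 3*d - 14/5 = -14/5 + 3*d)
Y(106, 31)*v(2) = (2*106)*(-14/5 + 3*2) = 212*(-14/5 + 6) = 212*(16/5) = 3392/5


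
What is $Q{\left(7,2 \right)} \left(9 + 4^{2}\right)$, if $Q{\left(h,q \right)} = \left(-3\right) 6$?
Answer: $-450$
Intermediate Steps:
$Q{\left(h,q \right)} = -18$
$Q{\left(7,2 \right)} \left(9 + 4^{2}\right) = - 18 \left(9 + 4^{2}\right) = - 18 \left(9 + 16\right) = \left(-18\right) 25 = -450$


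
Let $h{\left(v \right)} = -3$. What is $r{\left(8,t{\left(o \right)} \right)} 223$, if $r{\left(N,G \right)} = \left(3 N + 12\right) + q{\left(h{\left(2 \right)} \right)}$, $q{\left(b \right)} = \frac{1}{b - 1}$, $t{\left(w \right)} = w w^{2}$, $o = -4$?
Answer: $\frac{31889}{4} \approx 7972.3$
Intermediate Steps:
$t{\left(w \right)} = w^{3}$
$q{\left(b \right)} = \frac{1}{-1 + b}$
$r{\left(N,G \right)} = \frac{47}{4} + 3 N$ ($r{\left(N,G \right)} = \left(3 N + 12\right) + \frac{1}{-1 - 3} = \left(12 + 3 N\right) + \frac{1}{-4} = \left(12 + 3 N\right) - \frac{1}{4} = \frac{47}{4} + 3 N$)
$r{\left(8,t{\left(o \right)} \right)} 223 = \left(\frac{47}{4} + 3 \cdot 8\right) 223 = \left(\frac{47}{4} + 24\right) 223 = \frac{143}{4} \cdot 223 = \frac{31889}{4}$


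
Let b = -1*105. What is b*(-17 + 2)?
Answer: 1575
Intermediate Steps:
b = -105
b*(-17 + 2) = -105*(-17 + 2) = -105*(-15) = 1575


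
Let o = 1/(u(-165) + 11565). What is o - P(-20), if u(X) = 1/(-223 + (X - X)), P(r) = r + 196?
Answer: -453902721/2578994 ≈ -176.00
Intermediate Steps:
P(r) = 196 + r
u(X) = -1/223 (u(X) = 1/(-223 + 0) = 1/(-223) = -1/223)
o = 223/2578994 (o = 1/(-1/223 + 11565) = 1/(2578994/223) = 223/2578994 ≈ 8.6468e-5)
o - P(-20) = 223/2578994 - (196 - 20) = 223/2578994 - 1*176 = 223/2578994 - 176 = -453902721/2578994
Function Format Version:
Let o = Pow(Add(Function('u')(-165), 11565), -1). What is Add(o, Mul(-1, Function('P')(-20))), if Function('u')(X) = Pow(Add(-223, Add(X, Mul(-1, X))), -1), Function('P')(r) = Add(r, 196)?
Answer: Rational(-453902721, 2578994) ≈ -176.00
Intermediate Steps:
Function('P')(r) = Add(196, r)
Function('u')(X) = Rational(-1, 223) (Function('u')(X) = Pow(Add(-223, 0), -1) = Pow(-223, -1) = Rational(-1, 223))
o = Rational(223, 2578994) (o = Pow(Add(Rational(-1, 223), 11565), -1) = Pow(Rational(2578994, 223), -1) = Rational(223, 2578994) ≈ 8.6468e-5)
Add(o, Mul(-1, Function('P')(-20))) = Add(Rational(223, 2578994), Mul(-1, Add(196, -20))) = Add(Rational(223, 2578994), Mul(-1, 176)) = Add(Rational(223, 2578994), -176) = Rational(-453902721, 2578994)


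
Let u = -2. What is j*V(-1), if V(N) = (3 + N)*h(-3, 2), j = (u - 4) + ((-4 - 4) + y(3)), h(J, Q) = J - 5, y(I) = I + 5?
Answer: 96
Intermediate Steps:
y(I) = 5 + I
h(J, Q) = -5 + J
j = -6 (j = (-2 - 4) + ((-4 - 4) + (5 + 3)) = -6 + (-8 + 8) = -6 + 0 = -6)
V(N) = -24 - 8*N (V(N) = (3 + N)*(-5 - 3) = (3 + N)*(-8) = -24 - 8*N)
j*V(-1) = -6*(-24 - 8*(-1)) = -6*(-24 + 8) = -6*(-16) = 96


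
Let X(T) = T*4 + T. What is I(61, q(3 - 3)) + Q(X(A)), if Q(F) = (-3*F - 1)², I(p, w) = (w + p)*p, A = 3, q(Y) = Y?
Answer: 5837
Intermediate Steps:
I(p, w) = p*(p + w) (I(p, w) = (p + w)*p = p*(p + w))
X(T) = 5*T (X(T) = 4*T + T = 5*T)
Q(F) = (-1 - 3*F)²
I(61, q(3 - 3)) + Q(X(A)) = 61*(61 + (3 - 3)) + (1 + 3*(5*3))² = 61*(61 + 0) + (1 + 3*15)² = 61*61 + (1 + 45)² = 3721 + 46² = 3721 + 2116 = 5837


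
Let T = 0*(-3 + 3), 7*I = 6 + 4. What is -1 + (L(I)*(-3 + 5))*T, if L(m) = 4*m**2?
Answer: -1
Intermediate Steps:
I = 10/7 (I = (6 + 4)/7 = (1/7)*10 = 10/7 ≈ 1.4286)
T = 0 (T = 0*0 = 0)
-1 + (L(I)*(-3 + 5))*T = -1 + ((4*(10/7)**2)*(-3 + 5))*0 = -1 + ((4*(100/49))*2)*0 = -1 + ((400/49)*2)*0 = -1 + (800/49)*0 = -1 + 0 = -1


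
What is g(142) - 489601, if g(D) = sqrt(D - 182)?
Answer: -489601 + 2*I*sqrt(10) ≈ -4.896e+5 + 6.3246*I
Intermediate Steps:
g(D) = sqrt(-182 + D)
g(142) - 489601 = sqrt(-182 + 142) - 489601 = sqrt(-40) - 489601 = 2*I*sqrt(10) - 489601 = -489601 + 2*I*sqrt(10)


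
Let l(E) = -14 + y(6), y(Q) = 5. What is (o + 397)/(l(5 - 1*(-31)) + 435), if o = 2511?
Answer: 1454/213 ≈ 6.8263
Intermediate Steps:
l(E) = -9 (l(E) = -14 + 5 = -9)
(o + 397)/(l(5 - 1*(-31)) + 435) = (2511 + 397)/(-9 + 435) = 2908/426 = 2908*(1/426) = 1454/213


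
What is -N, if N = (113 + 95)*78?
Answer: -16224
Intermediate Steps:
N = 16224 (N = 208*78 = 16224)
-N = -1*16224 = -16224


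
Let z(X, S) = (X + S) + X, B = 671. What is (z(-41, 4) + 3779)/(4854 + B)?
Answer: 3701/5525 ≈ 0.66986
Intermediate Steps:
z(X, S) = S + 2*X (z(X, S) = (S + X) + X = S + 2*X)
(z(-41, 4) + 3779)/(4854 + B) = ((4 + 2*(-41)) + 3779)/(4854 + 671) = ((4 - 82) + 3779)/5525 = (-78 + 3779)*(1/5525) = 3701*(1/5525) = 3701/5525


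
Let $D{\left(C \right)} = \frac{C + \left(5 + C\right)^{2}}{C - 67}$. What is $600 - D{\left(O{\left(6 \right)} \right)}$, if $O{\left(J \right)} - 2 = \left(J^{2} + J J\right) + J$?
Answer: $\frac{495}{13} \approx 38.077$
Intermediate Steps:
$O{\left(J \right)} = 2 + J + 2 J^{2}$ ($O{\left(J \right)} = 2 + \left(\left(J^{2} + J J\right) + J\right) = 2 + \left(\left(J^{2} + J^{2}\right) + J\right) = 2 + \left(2 J^{2} + J\right) = 2 + \left(J + 2 J^{2}\right) = 2 + J + 2 J^{2}$)
$D{\left(C \right)} = \frac{C + \left(5 + C\right)^{2}}{-67 + C}$
$600 - D{\left(O{\left(6 \right)} \right)} = 600 - \frac{\left(2 + 6 + 2 \cdot 6^{2}\right) + \left(5 + \left(2 + 6 + 2 \cdot 6^{2}\right)\right)^{2}}{-67 + \left(2 + 6 + 2 \cdot 6^{2}\right)} = 600 - \frac{\left(2 + 6 + 2 \cdot 36\right) + \left(5 + \left(2 + 6 + 2 \cdot 36\right)\right)^{2}}{-67 + \left(2 + 6 + 2 \cdot 36\right)} = 600 - \frac{\left(2 + 6 + 72\right) + \left(5 + \left(2 + 6 + 72\right)\right)^{2}}{-67 + \left(2 + 6 + 72\right)} = 600 - \frac{80 + \left(5 + 80\right)^{2}}{-67 + 80} = 600 - \frac{80 + 85^{2}}{13} = 600 - \frac{80 + 7225}{13} = 600 - \frac{1}{13} \cdot 7305 = 600 - \frac{7305}{13} = \frac{495}{13}$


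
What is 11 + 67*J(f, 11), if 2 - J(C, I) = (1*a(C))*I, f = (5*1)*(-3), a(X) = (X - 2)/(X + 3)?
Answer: -10789/12 ≈ -899.08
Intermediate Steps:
a(X) = (-2 + X)/(3 + X)
f = -15 (f = 5*(-3) = -15)
J(C, I) = 2 - I*(-2 + C)/(3 + C) (J(C, I) = 2 - 1*((-2 + C)/(3 + C))*I = 2 - (-2 + C)/(3 + C)*I = 2 - I*(-2 + C)/(3 + C))
11 + 67*J(f, 11) = 11 + 67*((6 + 2*(-15) - 1*11*(-2 - 15))/(3 - 15)) = 11 + 67*((6 - 30 - 1*11*(-17))/(-12)) = 11 + 67*(-(6 - 30 + 187)/12) = 11 + 67*(-1/12*163) = 11 + 67*(-163/12) = 11 - 10921/12 = -10789/12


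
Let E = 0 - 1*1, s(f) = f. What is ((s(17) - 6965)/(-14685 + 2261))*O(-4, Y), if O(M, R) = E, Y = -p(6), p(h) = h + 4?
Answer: -1737/3106 ≈ -0.55924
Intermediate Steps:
p(h) = 4 + h
Y = -10 (Y = -(4 + 6) = -1*10 = -10)
E = -1 (E = 0 - 1 = -1)
O(M, R) = -1
((s(17) - 6965)/(-14685 + 2261))*O(-4, Y) = ((17 - 6965)/(-14685 + 2261))*(-1) = -6948/(-12424)*(-1) = -6948*(-1/12424)*(-1) = (1737/3106)*(-1) = -1737/3106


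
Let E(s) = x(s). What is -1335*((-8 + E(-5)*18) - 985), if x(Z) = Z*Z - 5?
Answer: 845055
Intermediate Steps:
x(Z) = -5 + Z² (x(Z) = Z² - 5 = -5 + Z²)
E(s) = -5 + s²
-1335*((-8 + E(-5)*18) - 985) = -1335*((-8 + (-5 + (-5)²)*18) - 985) = -1335*((-8 + (-5 + 25)*18) - 985) = -1335*((-8 + 20*18) - 985) = -1335*((-8 + 360) - 985) = -1335*(352 - 985) = -1335*(-633) = 845055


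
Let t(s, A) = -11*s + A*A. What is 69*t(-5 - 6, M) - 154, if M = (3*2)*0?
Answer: 8195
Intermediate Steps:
M = 0 (M = 6*0 = 0)
t(s, A) = A² - 11*s (t(s, A) = -11*s + A² = A² - 11*s)
69*t(-5 - 6, M) - 154 = 69*(0² - 11*(-5 - 6)) - 154 = 69*(0 - 11*(-11)) - 154 = 69*(0 + 121) - 154 = 69*121 - 154 = 8349 - 154 = 8195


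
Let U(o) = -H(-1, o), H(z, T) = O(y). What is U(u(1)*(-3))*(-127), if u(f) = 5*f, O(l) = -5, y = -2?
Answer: -635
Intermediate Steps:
H(z, T) = -5
U(o) = 5 (U(o) = -1*(-5) = 5)
U(u(1)*(-3))*(-127) = 5*(-127) = -635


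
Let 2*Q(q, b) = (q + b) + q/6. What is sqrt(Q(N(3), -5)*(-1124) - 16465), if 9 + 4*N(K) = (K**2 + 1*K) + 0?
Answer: I*sqrt(56587)/2 ≈ 118.94*I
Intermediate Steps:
N(K) = -9/4 + K/4 + K**2/4 (N(K) = -9/4 + ((K**2 + 1*K) + 0)/4 = -9/4 + ((K**2 + K) + 0)/4 = -9/4 + ((K + K**2) + 0)/4 = -9/4 + (K + K**2)/4 = -9/4 + (K/4 + K**2/4) = -9/4 + K/4 + K**2/4)
Q(q, b) = b/2 + 7*q/12 (Q(q, b) = ((q + b) + q/6)/2 = ((b + q) + q*(1/6))/2 = ((b + q) + q/6)/2 = (b + 7*q/6)/2 = b/2 + 7*q/12)
sqrt(Q(N(3), -5)*(-1124) - 16465) = sqrt(((1/2)*(-5) + 7*(-9/4 + (1/4)*3 + (1/4)*3**2)/12)*(-1124) - 16465) = sqrt((-5/2 + 7*(-9/4 + 3/4 + (1/4)*9)/12)*(-1124) - 16465) = sqrt((-5/2 + 7*(-9/4 + 3/4 + 9/4)/12)*(-1124) - 16465) = sqrt((-5/2 + (7/12)*(3/4))*(-1124) - 16465) = sqrt((-5/2 + 7/16)*(-1124) - 16465) = sqrt(-33/16*(-1124) - 16465) = sqrt(9273/4 - 16465) = sqrt(-56587/4) = I*sqrt(56587)/2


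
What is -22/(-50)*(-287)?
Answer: -3157/25 ≈ -126.28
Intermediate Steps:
-22/(-50)*(-287) = -22*(-1/50)*(-287) = (11/25)*(-287) = -3157/25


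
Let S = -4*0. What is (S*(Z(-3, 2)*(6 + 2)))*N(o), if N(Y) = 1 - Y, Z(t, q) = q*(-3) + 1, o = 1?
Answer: 0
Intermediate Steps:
Z(t, q) = 1 - 3*q (Z(t, q) = -3*q + 1 = 1 - 3*q)
S = 0
(S*(Z(-3, 2)*(6 + 2)))*N(o) = (0*((1 - 3*2)*(6 + 2)))*(1 - 1*1) = (0*((1 - 6)*8))*(1 - 1) = (0*(-5*8))*0 = (0*(-40))*0 = 0*0 = 0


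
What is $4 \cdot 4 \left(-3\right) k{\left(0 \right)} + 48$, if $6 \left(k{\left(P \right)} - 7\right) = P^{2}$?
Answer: $-288$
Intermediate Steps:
$k{\left(P \right)} = 7 + \frac{P^{2}}{6}$
$4 \cdot 4 \left(-3\right) k{\left(0 \right)} + 48 = 4 \cdot 4 \left(-3\right) \left(7 + \frac{0^{2}}{6}\right) + 48 = 16 \left(-3\right) \left(7 + \frac{1}{6} \cdot 0\right) + 48 = - 48 \left(7 + 0\right) + 48 = \left(-48\right) 7 + 48 = -336 + 48 = -288$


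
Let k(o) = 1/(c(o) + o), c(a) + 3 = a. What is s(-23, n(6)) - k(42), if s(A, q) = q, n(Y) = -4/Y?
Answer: -55/81 ≈ -0.67901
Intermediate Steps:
c(a) = -3 + a
k(o) = 1/(-3 + 2*o) (k(o) = 1/((-3 + o) + o) = 1/(-3 + 2*o))
s(-23, n(6)) - k(42) = -4/6 - 1/(-3 + 2*42) = -4*⅙ - 1/(-3 + 84) = -⅔ - 1/81 = -55/81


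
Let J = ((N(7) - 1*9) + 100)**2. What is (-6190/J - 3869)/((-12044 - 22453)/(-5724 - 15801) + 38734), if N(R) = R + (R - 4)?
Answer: -283224938325/2835143007749 ≈ -0.099898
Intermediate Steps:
N(R) = -4 + 2*R (N(R) = R + (-4 + R) = -4 + 2*R)
J = 10201 (J = (((-4 + 2*7) - 1*9) + 100)**2 = (((-4 + 14) - 9) + 100)**2 = ((10 - 9) + 100)**2 = (1 + 100)**2 = 101**2 = 10201)
(-6190/J - 3869)/((-12044 - 22453)/(-5724 - 15801) + 38734) = (-6190/10201 - 3869)/((-12044 - 22453)/(-5724 - 15801) + 38734) = (-6190*1/10201 - 3869)/(-34497/(-21525) + 38734) = (-6190/10201 - 3869)/(-34497*(-1/21525) + 38734) = -39473859/(10201*(11499/7175 + 38734)) = -39473859/(10201*277927949/7175) = -39473859/10201*7175/277927949 = -283224938325/2835143007749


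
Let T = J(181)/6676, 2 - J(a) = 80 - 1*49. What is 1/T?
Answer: -6676/29 ≈ -230.21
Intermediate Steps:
J(a) = -29 (J(a) = 2 - (80 - 1*49) = 2 - (80 - 49) = 2 - 1*31 = 2 - 31 = -29)
T = -29/6676 ≈ -0.0043439
1/T = 1/(-29/6676) = -6676/29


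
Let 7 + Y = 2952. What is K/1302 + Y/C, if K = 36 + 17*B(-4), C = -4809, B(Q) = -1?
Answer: -59413/99386 ≈ -0.59780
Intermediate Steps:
Y = 2945 (Y = -7 + 2952 = 2945)
K = 19 (K = 36 + 17*(-1) = 36 - 17 = 19)
K/1302 + Y/C = 19/1302 + 2945/(-4809) = 19*(1/1302) + 2945*(-1/4809) = 19/1302 - 2945/4809 = -59413/99386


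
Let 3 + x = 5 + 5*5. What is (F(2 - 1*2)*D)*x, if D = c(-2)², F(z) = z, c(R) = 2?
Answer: 0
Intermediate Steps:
x = 27 (x = -3 + (5 + 5*5) = -3 + (5 + 25) = -3 + 30 = 27)
D = 4 (D = 2² = 4)
(F(2 - 1*2)*D)*x = ((2 - 1*2)*4)*27 = ((2 - 2)*4)*27 = (0*4)*27 = 0*27 = 0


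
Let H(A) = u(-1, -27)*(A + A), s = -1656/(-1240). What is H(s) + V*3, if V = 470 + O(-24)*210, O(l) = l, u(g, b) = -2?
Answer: -2125878/155 ≈ -13715.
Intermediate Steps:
s = 207/155 (s = -1656*(-1/1240) = 207/155 ≈ 1.3355)
H(A) = -4*A (H(A) = -2*(A + A) = -4*A)
V = -4570 (V = 470 - 24*210 = 470 - 5040 = -4570)
H(s) + V*3 = -4*207/155 - 4570*3 = -828/155 - 13710 = -2125878/155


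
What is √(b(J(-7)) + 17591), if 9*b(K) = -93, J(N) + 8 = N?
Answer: √158226/3 ≈ 132.59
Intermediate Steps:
J(N) = -8 + N
b(K) = -31/3 (b(K) = (⅑)*(-93) = -31/3)
√(b(J(-7)) + 17591) = √(-31/3 + 17591) = √(52742/3) = √158226/3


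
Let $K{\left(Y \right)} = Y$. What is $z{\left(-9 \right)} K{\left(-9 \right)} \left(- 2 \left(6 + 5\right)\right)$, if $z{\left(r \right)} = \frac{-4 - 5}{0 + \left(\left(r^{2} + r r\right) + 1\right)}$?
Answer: $- \frac{1782}{163} \approx -10.933$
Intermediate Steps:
$z{\left(r \right)} = - \frac{9}{1 + 2 r^{2}}$ ($z{\left(r \right)} = - \frac{9}{0 + \left(\left(r^{2} + r^{2}\right) + 1\right)} = - \frac{9}{0 + \left(2 r^{2} + 1\right)} = - \frac{9}{0 + \left(1 + 2 r^{2}\right)} = - \frac{9}{1 + 2 r^{2}}$)
$z{\left(-9 \right)} K{\left(-9 \right)} \left(- 2 \left(6 + 5\right)\right) = - \frac{9}{1 + 2 \left(-9\right)^{2}} \left(-9\right) \left(- 2 \left(6 + 5\right)\right) = - \frac{9}{1 + 2 \cdot 81} \left(-9\right) \left(\left(-2\right) 11\right) = - \frac{9}{1 + 162} \left(-9\right) \left(-22\right) = - \frac{9}{163} \left(-9\right) \left(-22\right) = \left(-9\right) \frac{1}{163} \left(-9\right) \left(-22\right) = \left(- \frac{9}{163}\right) \left(-9\right) \left(-22\right) = \frac{81}{163} \left(-22\right) = - \frac{1782}{163}$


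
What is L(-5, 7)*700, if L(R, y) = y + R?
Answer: 1400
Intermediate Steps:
L(R, y) = R + y
L(-5, 7)*700 = (-5 + 7)*700 = 2*700 = 1400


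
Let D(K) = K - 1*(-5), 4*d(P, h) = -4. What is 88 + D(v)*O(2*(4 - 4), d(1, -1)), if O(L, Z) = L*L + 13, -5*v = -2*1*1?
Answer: 791/5 ≈ 158.20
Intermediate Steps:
d(P, h) = -1 (d(P, h) = (1/4)*(-4) = -1)
v = 2/5 (v = -(-2*1)/5 = -(-2)/5 = -1/5*(-2) = 2/5 ≈ 0.40000)
O(L, Z) = 13 + L**2 (O(L, Z) = L**2 + 13 = 13 + L**2)
D(K) = 5 + K (D(K) = K + 5 = 5 + K)
88 + D(v)*O(2*(4 - 4), d(1, -1)) = 88 + (5 + 2/5)*(13 + (2*(4 - 4))**2) = 88 + 27*(13 + (2*0)**2)/5 = 88 + 27*(13 + 0**2)/5 = 88 + 27*(13 + 0)/5 = 88 + (27/5)*13 = 88 + 351/5 = 791/5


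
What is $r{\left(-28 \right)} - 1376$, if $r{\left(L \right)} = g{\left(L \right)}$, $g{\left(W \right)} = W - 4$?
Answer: $-1408$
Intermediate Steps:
$g{\left(W \right)} = -4 + W$
$r{\left(L \right)} = -4 + L$
$r{\left(-28 \right)} - 1376 = \left(-4 - 28\right) - 1376 = -32 - 1376 = -1408$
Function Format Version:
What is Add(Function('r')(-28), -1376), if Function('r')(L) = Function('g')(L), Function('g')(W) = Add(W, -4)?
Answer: -1408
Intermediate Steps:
Function('g')(W) = Add(-4, W)
Function('r')(L) = Add(-4, L)
Add(Function('r')(-28), -1376) = Add(Add(-4, -28), -1376) = Add(-32, -1376) = -1408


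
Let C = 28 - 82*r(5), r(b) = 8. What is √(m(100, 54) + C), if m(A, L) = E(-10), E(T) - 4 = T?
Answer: I*√634 ≈ 25.179*I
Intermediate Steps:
E(T) = 4 + T
m(A, L) = -6 (m(A, L) = 4 - 10 = -6)
C = -628 (C = 28 - 82*8 = 28 - 656 = -628)
√(m(100, 54) + C) = √(-6 - 628) = √(-634) = I*√634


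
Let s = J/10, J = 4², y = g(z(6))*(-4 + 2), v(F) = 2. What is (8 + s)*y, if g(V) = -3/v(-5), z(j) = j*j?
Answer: 144/5 ≈ 28.800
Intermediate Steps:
z(j) = j²
g(V) = -3/2
y = 3 (y = -3*(-4 + 2)/2 = -3/2*(-2) = 3)
J = 16
s = 8/5 (s = 16/10 = 16*(⅒) = 8/5 ≈ 1.6000)
(8 + s)*y = (8 + 8/5)*3 = (48/5)*3 = 144/5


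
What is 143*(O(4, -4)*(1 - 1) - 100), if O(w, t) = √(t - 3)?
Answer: -14300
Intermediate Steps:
O(w, t) = √(-3 + t)
143*(O(4, -4)*(1 - 1) - 100) = 143*(√(-3 - 4)*(1 - 1) - 100) = 143*(√(-7)*0 - 100) = 143*((I*√7)*0 - 100) = 143*(0 - 100) = 143*(-100) = -14300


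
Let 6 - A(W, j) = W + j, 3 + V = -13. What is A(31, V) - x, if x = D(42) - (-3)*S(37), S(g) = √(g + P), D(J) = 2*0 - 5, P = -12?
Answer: -19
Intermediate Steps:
V = -16 (V = -3 - 13 = -16)
D(J) = -5 (D(J) = 0 - 5 = -5)
A(W, j) = 6 - W - j (A(W, j) = 6 - (W + j) = 6 + (-W - j) = 6 - W - j)
S(g) = √(-12 + g) (S(g) = √(g - 12) = √(-12 + g))
x = 10 (x = -5 - (-3)*√(-12 + 37) = -5 - (-3)*√25 = -5 - (-3)*5 = -5 - 1*(-15) = -5 + 15 = 10)
A(31, V) - x = (6 - 1*31 - 1*(-16)) - 1*10 = (6 - 31 + 16) - 10 = -9 - 10 = -19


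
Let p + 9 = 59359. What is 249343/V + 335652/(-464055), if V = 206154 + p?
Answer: 8863972419/41069486240 ≈ 0.21583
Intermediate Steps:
p = 59350 (p = -9 + 59359 = 59350)
V = 265504 (V = 206154 + 59350 = 265504)
249343/V + 335652/(-464055) = 249343/265504 + 335652/(-464055) = 249343*(1/265504) + 335652*(-1/464055) = 249343/265504 - 111884/154685 = 8863972419/41069486240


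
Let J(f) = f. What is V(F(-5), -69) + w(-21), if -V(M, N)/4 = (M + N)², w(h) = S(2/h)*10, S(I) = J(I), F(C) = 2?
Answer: -377096/21 ≈ -17957.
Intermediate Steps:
S(I) = I
w(h) = 20/h (w(h) = (2/h)*10 = 20/h)
V(M, N) = -4*(M + N)²
V(F(-5), -69) + w(-21) = -4*(2 - 69)² + 20/(-21) = -4*(-67)² + 20*(-1/21) = -4*4489 - 20/21 = -17956 - 20/21 = -377096/21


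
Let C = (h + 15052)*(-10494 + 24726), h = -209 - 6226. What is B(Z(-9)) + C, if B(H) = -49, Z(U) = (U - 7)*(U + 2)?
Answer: 122637095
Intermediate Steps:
h = -6435
Z(U) = (-7 + U)*(2 + U)
C = 122637144 (C = (-6435 + 15052)*(-10494 + 24726) = 8617*14232 = 122637144)
B(Z(-9)) + C = -49 + 122637144 = 122637095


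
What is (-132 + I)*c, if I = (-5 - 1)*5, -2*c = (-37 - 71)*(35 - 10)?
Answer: -218700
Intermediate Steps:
c = 1350 (c = -(-37 - 71)*(35 - 10)/2 = -(-54)*25 = -1/2*(-2700) = 1350)
I = -30 (I = -6*5 = -30)
(-132 + I)*c = (-132 - 30)*1350 = -162*1350 = -218700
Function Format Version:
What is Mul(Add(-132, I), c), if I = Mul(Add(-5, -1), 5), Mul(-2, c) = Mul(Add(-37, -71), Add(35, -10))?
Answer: -218700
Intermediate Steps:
c = 1350 (c = Mul(Rational(-1, 2), Mul(Add(-37, -71), Add(35, -10))) = Mul(Rational(-1, 2), Mul(-108, 25)) = Mul(Rational(-1, 2), -2700) = 1350)
I = -30 (I = Mul(-6, 5) = -30)
Mul(Add(-132, I), c) = Mul(Add(-132, -30), 1350) = Mul(-162, 1350) = -218700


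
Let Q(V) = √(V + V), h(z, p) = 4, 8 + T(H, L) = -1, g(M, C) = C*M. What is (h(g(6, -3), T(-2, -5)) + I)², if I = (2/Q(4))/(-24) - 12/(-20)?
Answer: 609433/28800 - 23*√2/120 ≈ 20.890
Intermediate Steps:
T(H, L) = -9 (T(H, L) = -8 - 1 = -9)
Q(V) = √2*√V (Q(V) = √(2*V) = √2*√V)
I = ⅗ - √2/48 (I = (2/((√2*√4)))/(-24) - 12/(-20) = (2/((√2*2)))*(-1/24) - 12*(-1/20) = (2/((2*√2)))*(-1/24) + ⅗ = (2*(√2/4))*(-1/24) + ⅗ = (√2/2)*(-1/24) + ⅗ = -√2/48 + ⅗ = ⅗ - √2/48 ≈ 0.57054)
(h(g(6, -3), T(-2, -5)) + I)² = (4 + (⅗ - √2/48))² = (23/5 - √2/48)²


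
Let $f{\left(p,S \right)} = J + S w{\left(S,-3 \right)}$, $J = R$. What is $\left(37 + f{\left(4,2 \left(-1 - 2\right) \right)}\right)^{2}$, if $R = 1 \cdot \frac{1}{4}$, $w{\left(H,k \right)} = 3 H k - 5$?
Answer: $\frac{1054729}{16} \approx 65921.0$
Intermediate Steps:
$w{\left(H,k \right)} = -5 + 3 H k$ ($w{\left(H,k \right)} = 3 H k - 5 = -5 + 3 H k$)
$R = \frac{1}{4}$ ($R = 1 \cdot \frac{1}{4} = \frac{1}{4} \approx 0.25$)
$J = \frac{1}{4} \approx 0.25$
$f{\left(p,S \right)} = \frac{1}{4} + S \left(-5 - 9 S\right)$ ($f{\left(p,S \right)} = \frac{1}{4} + S \left(-5 + 3 S \left(-3\right)\right) = \frac{1}{4} + S \left(-5 - 9 S\right)$)
$\left(37 + f{\left(4,2 \left(-1 - 2\right) \right)}\right)^{2} = \left(37 - \left(- \frac{1}{4} + 9 \cdot 4 \left(-1 - 2\right)^{2} + 5 \cdot 2 \left(-1 - 2\right)\right)\right)^{2} = \left(37 - \left(- \frac{1}{4} + 324 + 5 \cdot 2 \left(-3\right)\right)\right)^{2} = \left(37 - \left(- \frac{121}{4} + 324\right)\right)^{2} = \left(37 + \left(\frac{1}{4} - 324 + 30\right)\right)^{2} = \left(37 - \frac{1175}{4}\right)^{2} = \left(- \frac{1027}{4}\right)^{2} = \frac{1054729}{16}$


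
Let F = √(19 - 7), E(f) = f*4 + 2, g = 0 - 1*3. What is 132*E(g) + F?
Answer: -1320 + 2*√3 ≈ -1316.5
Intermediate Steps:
g = -3 (g = 0 - 3 = -3)
E(f) = 2 + 4*f (E(f) = 4*f + 2 = 2 + 4*f)
F = 2*√3 (F = √12 = 2*√3 ≈ 3.4641)
132*E(g) + F = 132*(2 + 4*(-3)) + 2*√3 = 132*(2 - 12) + 2*√3 = 132*(-10) + 2*√3 = -1320 + 2*√3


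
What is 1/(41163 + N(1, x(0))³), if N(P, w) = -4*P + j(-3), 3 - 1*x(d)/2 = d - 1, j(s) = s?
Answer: 1/40820 ≈ 2.4498e-5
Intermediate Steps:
x(d) = 8 - 2*d (x(d) = 6 - 2*(d - 1) = 6 - 2*(-1 + d) = 6 + (2 - 2*d) = 8 - 2*d)
N(P, w) = -3 - 4*P (N(P, w) = -4*P - 3 = -3 - 4*P)
1/(41163 + N(1, x(0))³) = 1/(41163 + (-3 - 4*1)³) = 1/(41163 + (-3 - 4)³) = 1/(41163 + (-7)³) = 1/(41163 - 343) = 1/40820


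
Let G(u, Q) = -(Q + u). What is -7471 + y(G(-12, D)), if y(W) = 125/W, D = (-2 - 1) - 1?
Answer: -119411/16 ≈ -7463.2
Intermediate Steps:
D = -4 (D = -3 - 1 = -4)
G(u, Q) = -Q - u
-7471 + y(G(-12, D)) = -7471 + 125/(-1*(-4) - 1*(-12)) = -7471 + 125/(4 + 12) = -7471 + 125/16 = -119411/16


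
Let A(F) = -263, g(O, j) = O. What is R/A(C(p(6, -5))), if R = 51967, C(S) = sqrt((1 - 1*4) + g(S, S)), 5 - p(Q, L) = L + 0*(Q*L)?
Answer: -51967/263 ≈ -197.59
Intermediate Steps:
p(Q, L) = 5 - L (p(Q, L) = 5 - (L + 0*(Q*L)) = 5 - (L + 0*(L*Q)) = 5 - (L + 0) = 5 - L)
C(S) = sqrt(-3 + S) (C(S) = sqrt((1 - 1*4) + S) = sqrt((1 - 4) + S) = sqrt(-3 + S))
R/A(C(p(6, -5))) = 51967/(-263) = 51967*(-1/263) = -51967/263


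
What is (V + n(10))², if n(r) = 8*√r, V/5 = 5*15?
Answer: 141265 + 6000*√10 ≈ 1.6024e+5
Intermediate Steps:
V = 375 (V = 5*(5*15) = 5*75 = 375)
(V + n(10))² = (375 + 8*√10)²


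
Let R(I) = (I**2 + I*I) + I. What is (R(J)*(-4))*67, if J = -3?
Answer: -4020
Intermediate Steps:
R(I) = I + 2*I**2 (R(I) = (I**2 + I**2) + I = 2*I**2 + I = I + 2*I**2)
(R(J)*(-4))*67 = (-3*(1 + 2*(-3))*(-4))*67 = (-3*(1 - 6)*(-4))*67 = (-3*(-5)*(-4))*67 = (15*(-4))*67 = -60*67 = -4020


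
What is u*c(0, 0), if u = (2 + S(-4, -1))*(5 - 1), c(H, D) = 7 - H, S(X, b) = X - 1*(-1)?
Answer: -28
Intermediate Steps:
S(X, b) = 1 + X (S(X, b) = X + 1 = 1 + X)
u = -4 (u = (2 + (1 - 4))*(5 - 1) = (2 - 3)*4 = -1*4 = -4)
u*c(0, 0) = -4*(7 - 1*0) = -4*(7 + 0) = -4*7 = -28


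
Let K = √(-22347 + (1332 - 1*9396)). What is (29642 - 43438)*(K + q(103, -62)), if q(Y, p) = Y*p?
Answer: 88101256 - 41388*I*√3379 ≈ 8.8101e+7 - 2.4058e+6*I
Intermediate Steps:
K = 3*I*√3379 (K = √(-22347 + (1332 - 9396)) = √(-22347 - 8064) = √(-30411) = 3*I*√3379 ≈ 174.39*I)
(29642 - 43438)*(K + q(103, -62)) = (29642 - 43438)*(3*I*√3379 + 103*(-62)) = -13796*(3*I*√3379 - 6386) = -13796*(-6386 + 3*I*√3379) = 88101256 - 41388*I*√3379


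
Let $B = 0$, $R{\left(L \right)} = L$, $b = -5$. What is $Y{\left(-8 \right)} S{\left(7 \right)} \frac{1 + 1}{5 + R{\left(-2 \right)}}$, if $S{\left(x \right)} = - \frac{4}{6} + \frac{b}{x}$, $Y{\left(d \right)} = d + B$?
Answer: $\frac{464}{63} \approx 7.3651$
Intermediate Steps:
$Y{\left(d \right)} = d$ ($Y{\left(d \right)} = d + 0 = d$)
$S{\left(x \right)} = - \frac{2}{3} - \frac{5}{x}$ ($S{\left(x \right)} = - \frac{4}{6} - \frac{5}{x} = \left(-4\right) \frac{1}{6} - \frac{5}{x} = - \frac{2}{3} - \frac{5}{x}$)
$Y{\left(-8 \right)} S{\left(7 \right)} \frac{1 + 1}{5 + R{\left(-2 \right)}} = - 8 \left(- \frac{2}{3} - \frac{5}{7}\right) \frac{1 + 1}{5 - 2} = - 8 \left(- \frac{2}{3} - \frac{5}{7}\right) \frac{2}{3} = - 8 \left(- \frac{2}{3} - \frac{5}{7}\right) 2 \cdot \frac{1}{3} = - 8 \left(\left(- \frac{29}{21}\right) \frac{2}{3}\right) = \left(-8\right) \left(- \frac{58}{63}\right) = \frac{464}{63}$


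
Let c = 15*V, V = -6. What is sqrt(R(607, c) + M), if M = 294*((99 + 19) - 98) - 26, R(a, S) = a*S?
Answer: 2*I*sqrt(12194) ≈ 220.85*I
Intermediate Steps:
c = -90 (c = 15*(-6) = -90)
R(a, S) = S*a
M = 5854 (M = 294*(118 - 98) - 26 = 294*20 - 26 = 5880 - 26 = 5854)
sqrt(R(607, c) + M) = sqrt(-90*607 + 5854) = sqrt(-54630 + 5854) = sqrt(-48776) = 2*I*sqrt(12194)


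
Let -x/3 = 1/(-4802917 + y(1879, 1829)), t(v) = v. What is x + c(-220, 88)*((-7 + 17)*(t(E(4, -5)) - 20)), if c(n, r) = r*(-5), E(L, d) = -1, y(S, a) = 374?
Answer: 443754973203/4802543 ≈ 92400.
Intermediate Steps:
c(n, r) = -5*r
x = 3/4802543 (x = -3/(-4802917 + 374) = -3/(-4802543) = -3*(-1/4802543) = 3/4802543 ≈ 6.2467e-7)
x + c(-220, 88)*((-7 + 17)*(t(E(4, -5)) - 20)) = 3/4802543 + (-5*88)*((-7 + 17)*(-1 - 20)) = 3/4802543 - 4400*(-21) = 3/4802543 - 440*(-210) = 3/4802543 + 92400 = 443754973203/4802543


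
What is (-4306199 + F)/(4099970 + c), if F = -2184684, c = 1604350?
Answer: -6490883/5704320 ≈ -1.1379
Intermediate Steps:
(-4306199 + F)/(4099970 + c) = (-4306199 - 2184684)/(4099970 + 1604350) = -6490883/5704320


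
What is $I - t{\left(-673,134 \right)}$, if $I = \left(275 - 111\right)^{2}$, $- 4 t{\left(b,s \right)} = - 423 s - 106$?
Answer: $12699$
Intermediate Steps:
$t{\left(b,s \right)} = \frac{53}{2} + \frac{423 s}{4}$ ($t{\left(b,s \right)} = - \frac{- 423 s - 106}{4} = - \frac{-106 - 423 s}{4} = \frac{53}{2} + \frac{423 s}{4}$)
$I = 26896$ ($I = \left(275 - 111\right)^{2} = 164^{2} = 26896$)
$I - t{\left(-673,134 \right)} = 26896 - \left(\frac{53}{2} + \frac{423}{4} \cdot 134\right) = 26896 - \left(\frac{53}{2} + \frac{28341}{2}\right) = 26896 - 14197 = 12699$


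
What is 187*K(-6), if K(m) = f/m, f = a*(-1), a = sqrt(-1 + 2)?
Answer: 187/6 ≈ 31.167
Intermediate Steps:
a = 1 (a = sqrt(1) = 1)
f = -1 (f = 1*(-1) = -1)
K(m) = -1/m
187*K(-6) = 187*(-1/(-6)) = 187*(-1*(-1/6)) = 187*(1/6) = 187/6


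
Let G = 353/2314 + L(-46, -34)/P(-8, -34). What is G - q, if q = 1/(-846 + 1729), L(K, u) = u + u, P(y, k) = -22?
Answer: 72874143/22475882 ≈ 3.2423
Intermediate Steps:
L(K, u) = 2*u
G = 82559/25454 (G = 353/2314 + (2*(-34))/(-22) = 353*(1/2314) - 68*(-1/22) = 353/2314 + 34/11 = 82559/25454 ≈ 3.2435)
q = 1/883 ≈ 0.0011325
G - q = 82559/25454 - 1*1/883 = 82559/25454 - 1/883 = 72874143/22475882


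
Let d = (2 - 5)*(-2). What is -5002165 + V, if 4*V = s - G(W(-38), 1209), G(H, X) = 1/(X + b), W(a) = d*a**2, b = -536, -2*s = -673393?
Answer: -26478462873/5384 ≈ -4.9180e+6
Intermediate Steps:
s = 673393/2 (s = -1/2*(-673393) = 673393/2 ≈ 3.3670e+5)
d = 6 (d = -3*(-2) = 6)
W(a) = 6*a**2
G(H, X) = 1/(-536 + X) (G(H, X) = 1/(X - 536) = 1/(-536 + X))
V = 453193487/5384 (V = (673393/2 - 1/(-536 + 1209))/4 = (673393/2 - 1/673)/4 = (1/4)*(453193487/1346) = 453193487/5384 ≈ 84174.)
-5002165 + V = -5002165 + 453193487/5384 = -26478462873/5384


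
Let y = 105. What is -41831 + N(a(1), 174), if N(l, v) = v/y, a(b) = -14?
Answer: -1464027/35 ≈ -41829.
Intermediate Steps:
N(l, v) = v/105
-41831 + N(a(1), 174) = -41831 + (1/105)*174 = -41831 + 58/35 = -1464027/35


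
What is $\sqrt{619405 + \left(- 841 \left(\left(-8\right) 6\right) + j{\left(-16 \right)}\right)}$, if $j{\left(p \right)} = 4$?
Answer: $\sqrt{659777} \approx 812.27$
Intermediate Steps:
$\sqrt{619405 + \left(- 841 \left(\left(-8\right) 6\right) + j{\left(-16 \right)}\right)} = \sqrt{619405 - \left(-4 + 841 \left(\left(-8\right) 6\right)\right)} = \sqrt{619405 + \left(\left(-841\right) \left(-48\right) + 4\right)} = \sqrt{619405 + \left(40368 + 4\right)} = \sqrt{619405 + 40372} = \sqrt{659777}$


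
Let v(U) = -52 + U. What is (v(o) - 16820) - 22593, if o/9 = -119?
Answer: -40536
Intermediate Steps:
o = -1071 (o = 9*(-119) = -1071)
(v(o) - 16820) - 22593 = ((-52 - 1071) - 16820) - 22593 = (-1123 - 16820) - 22593 = -17943 - 22593 = -40536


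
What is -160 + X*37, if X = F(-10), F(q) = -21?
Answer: -937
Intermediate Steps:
X = -21
-160 + X*37 = -160 - 21*37 = -160 - 777 = -937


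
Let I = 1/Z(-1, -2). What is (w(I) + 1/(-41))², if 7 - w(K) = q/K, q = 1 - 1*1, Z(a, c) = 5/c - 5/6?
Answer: 81796/1681 ≈ 48.659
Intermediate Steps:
Z(a, c) = -⅚ + 5/c (Z(a, c) = 5/c - 5*⅙ = 5/c - ⅚ = -⅚ + 5/c)
q = 0 (q = 1 - 1 = 0)
I = -3/10 (I = 1/(-⅚ + 5/(-2)) = 1/(-⅚ + 5*(-½)) = 1/(-⅚ - 5/2) = 1/(-10/3) = -3/10 ≈ -0.30000)
w(K) = 7 (w(K) = 7 - 0/K = 7 - 1*0 = 7 + 0 = 7)
(w(I) + 1/(-41))² = (7 + 1/(-41))² = (7 - 1/41)² = (286/41)² = 81796/1681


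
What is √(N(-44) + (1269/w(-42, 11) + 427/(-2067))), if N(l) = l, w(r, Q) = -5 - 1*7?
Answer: I*√2562751347/4134 ≈ 12.246*I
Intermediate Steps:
w(r, Q) = -12 (w(r, Q) = -5 - 7 = -12)
√(N(-44) + (1269/w(-42, 11) + 427/(-2067))) = √(-44 + (1269/(-12) + 427/(-2067))) = √(-44 + (1269*(-1/12) + 427*(-1/2067))) = √(-44 + (-423/4 - 427/2067)) = √(-44 - 876049/8268) = √(-1239841/8268) = I*√2562751347/4134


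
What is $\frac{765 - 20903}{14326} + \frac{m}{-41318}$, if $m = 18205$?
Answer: $- \frac{546433357}{295960834} \approx -1.8463$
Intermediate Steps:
$\frac{765 - 20903}{14326} + \frac{m}{-41318} = \frac{765 - 20903}{14326} + \frac{18205}{-41318} = \left(765 - 20903\right) \frac{1}{14326} + 18205 \left(- \frac{1}{41318}\right) = \left(-20138\right) \frac{1}{14326} - \frac{18205}{41318} = - \frac{10069}{7163} - \frac{18205}{41318} = - \frac{546433357}{295960834}$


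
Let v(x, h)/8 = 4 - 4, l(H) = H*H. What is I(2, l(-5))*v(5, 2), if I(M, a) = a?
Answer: 0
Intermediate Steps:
l(H) = H²
v(x, h) = 0 (v(x, h) = 8*(4 - 4) = 8*0 = 0)
I(2, l(-5))*v(5, 2) = (-5)²*0 = 25*0 = 0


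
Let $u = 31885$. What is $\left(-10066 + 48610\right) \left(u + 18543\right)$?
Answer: $1943696832$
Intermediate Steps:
$\left(-10066 + 48610\right) \left(u + 18543\right) = \left(-10066 + 48610\right) \left(31885 + 18543\right) = 38544 \cdot 50428 = 1943696832$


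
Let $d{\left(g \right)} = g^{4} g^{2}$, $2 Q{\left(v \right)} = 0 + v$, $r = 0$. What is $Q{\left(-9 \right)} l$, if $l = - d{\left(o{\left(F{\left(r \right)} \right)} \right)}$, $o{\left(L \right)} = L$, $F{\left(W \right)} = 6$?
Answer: $209952$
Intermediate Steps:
$Q{\left(v \right)} = \frac{v}{2}$ ($Q{\left(v \right)} = \frac{0 + v}{2} = \frac{v}{2}$)
$d{\left(g \right)} = g^{6}$
$l = -46656$ ($l = - 6^{6} = \left(-1\right) 46656 = -46656$)
$Q{\left(-9 \right)} l = \frac{1}{2} \left(-9\right) \left(-46656\right) = \left(- \frac{9}{2}\right) \left(-46656\right) = 209952$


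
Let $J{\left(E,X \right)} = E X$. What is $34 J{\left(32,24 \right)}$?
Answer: $26112$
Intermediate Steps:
$34 J{\left(32,24 \right)} = 34 \cdot 32 \cdot 24 = 34 \cdot 768 = 26112$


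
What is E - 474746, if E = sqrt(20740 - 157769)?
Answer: -474746 + I*sqrt(137029) ≈ -4.7475e+5 + 370.17*I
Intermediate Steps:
E = I*sqrt(137029) (E = sqrt(-137029) = I*sqrt(137029) ≈ 370.17*I)
E - 474746 = I*sqrt(137029) - 474746 = -474746 + I*sqrt(137029)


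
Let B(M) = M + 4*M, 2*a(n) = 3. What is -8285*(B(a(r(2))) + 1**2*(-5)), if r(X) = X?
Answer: -41425/2 ≈ -20713.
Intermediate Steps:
a(n) = 3/2 (a(n) = (1/2)*3 = 3/2)
B(M) = 5*M
-8285*(B(a(r(2))) + 1**2*(-5)) = -8285*(5*(3/2) + 1**2*(-5)) = -8285*(15/2 + 1*(-5)) = -8285*(15/2 - 5) = -8285*5/2 = -41425/2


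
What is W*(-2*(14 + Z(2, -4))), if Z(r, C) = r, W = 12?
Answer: -384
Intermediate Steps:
W*(-2*(14 + Z(2, -4))) = 12*(-2*(14 + 2)) = 12*(-2*16) = 12*(-32) = -384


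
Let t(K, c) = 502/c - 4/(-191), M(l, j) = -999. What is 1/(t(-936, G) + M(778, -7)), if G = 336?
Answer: -32088/32007299 ≈ -0.0010025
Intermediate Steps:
t(K, c) = 4/191 + 502/c (t(K, c) = 502/c - 4*(-1/191) = 502/c + 4/191 = 4/191 + 502/c)
1/(t(-936, G) + M(778, -7)) = 1/((4/191 + 502/336) - 999) = 1/((4/191 + 502*(1/336)) - 999) = 1/((4/191 + 251/168) - 999) = 1/(48613/32088 - 999) = 1/(-32007299/32088) = -32088/32007299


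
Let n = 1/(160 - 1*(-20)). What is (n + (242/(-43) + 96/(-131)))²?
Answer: 41522133150289/1028074323600 ≈ 40.388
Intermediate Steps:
n = 1/180 (n = 1/(160 + 20) = 1/180 ≈ 0.0055556)
(n + (242/(-43) + 96/(-131)))² = (1/180 + (242/(-43) + 96/(-131)))² = (1/180 + (242*(-1/43) + 96*(-1/131)))² = (1/180 + (-242/43 - 96/131))² = (1/180 - 35830/5633)² = (-6443767/1013940)² = 41522133150289/1028074323600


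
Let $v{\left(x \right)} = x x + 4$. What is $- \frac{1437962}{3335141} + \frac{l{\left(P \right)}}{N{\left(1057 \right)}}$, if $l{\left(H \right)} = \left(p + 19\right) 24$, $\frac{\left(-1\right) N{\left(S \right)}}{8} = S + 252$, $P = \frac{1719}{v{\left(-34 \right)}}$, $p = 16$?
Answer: $- \frac{318926009}{623671367} \approx -0.51137$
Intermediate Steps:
$v{\left(x \right)} = 4 + x^{2}$ ($v{\left(x \right)} = x^{2} + 4 = 4 + x^{2}$)
$P = \frac{1719}{1160}$ ($P = \frac{1719}{4 + \left(-34\right)^{2}} = \frac{1719}{4 + 1156} = \frac{1719}{1160} \approx 1.4819$)
$N{\left(S \right)} = -2016 - 8 S$ ($N{\left(S \right)} = - 8 \left(S + 252\right) = - 8 \left(252 + S\right) = -2016 - 8 S$)
$l{\left(H \right)} = 840$ ($l{\left(H \right)} = \left(16 + 19\right) 24 = 35 \cdot 24 = 840$)
$- \frac{1437962}{3335141} + \frac{l{\left(P \right)}}{N{\left(1057 \right)}} = - \frac{1437962}{3335141} + \frac{840}{-2016 - 8456} = \left(-1437962\right) \frac{1}{3335141} + \frac{840}{-2016 - 8456} = - \frac{1437962}{3335141} + \frac{840}{-10472} = - \frac{1437962}{3335141} + 840 \left(- \frac{1}{10472}\right) = - \frac{1437962}{3335141} - \frac{15}{187} = - \frac{318926009}{623671367}$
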